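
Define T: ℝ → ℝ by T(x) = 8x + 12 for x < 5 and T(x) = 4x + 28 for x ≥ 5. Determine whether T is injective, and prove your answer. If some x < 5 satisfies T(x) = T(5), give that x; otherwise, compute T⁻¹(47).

Both pieces are strictly increasing (slopes 8 and 4), so each is injective on its own interval.
The left piece maps (−∞, 5) onto (−∞, 52); the right piece maps [5, ∞) onto [48, ∞).
These images overlap. In particular T(5) = 48 (right piece), and solving 8x + 12 = 48 on the left piece gives x = 9/2 < 5.
So T(9/2) = T(5) with 9/2 ≠ 5, and T is not injective. This x = 9/2 is the requested value below 5.

9/2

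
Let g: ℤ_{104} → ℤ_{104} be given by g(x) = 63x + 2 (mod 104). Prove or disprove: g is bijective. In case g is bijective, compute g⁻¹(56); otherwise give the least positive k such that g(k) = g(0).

Suppose g(s) = g(t) in ℤ_{104}. Then 63s + 2 ≡ 63t + 2 (mod 104), therefore 63(s − t) ≡ 0 (mod 104).
Since gcd(63, 104) = 1, 63 is invertible modulo 104, thus s − t ≡ 0 (mod 104), i.e. s = t.
We now compute 63⁻¹ mod 104 explicitly. Euclid's algorithm: 104 = 1·63 + 41, 63 = 1·41 + 22, 41 = 1·22 + 19, 22 = 1·19 + 3, 19 = 6·3 + 1; back-substituting gives 1 = 71·63 − 43·104, so 63⁻¹ ≡ 71 (mod 104).
Then y ↦ 71(y − 2) is a two-sided inverse to g, so every y ∈ ℤ_{104} has a preimage.
Therefore g is bijective.
Since g is bijective, we find g⁻¹(56): we need 63x ≡ 56 − 2 ≡ 54 (mod 104). Using 63⁻¹ = 71: x ≡ 71·54 = 3834 = 36·104 + 90, so x = 90.
Check: g(90) = 63·90 + 2 = 5672 = 54·104 + 56 ≡ 56 (mod 104).

90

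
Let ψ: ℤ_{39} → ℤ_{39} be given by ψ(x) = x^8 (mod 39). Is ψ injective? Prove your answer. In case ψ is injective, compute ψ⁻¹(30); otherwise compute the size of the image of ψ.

8

ψ(1) = 1^8 = 1.
ψ(5): Repeated squaring mod 39: 5^1 ≡ 5, 5^2 ≡ 5² = 25, 5^4 ≡ 25² = 625 ≡ 1, 5^8 ≡ 1² = 1. So 5^8 ≡ 1 (mod 39).
So ψ(1) = ψ(5) = 1 while 1 ≠ 5, hence ψ is not injective.
Since ψ is not injective, we determine |image(ψ)|. Computing x^8 mod 39 for each x (by repeated squaring, reducing mod 39 at every step), the values ψ(0), ψ(1), …, ψ(38) are: 0, 1, 22, 9, 16, 1, 3, 16, 1, 3, 22, 22, 27, 13, 1, 9, 22, 16, 27, 16, 16, 27, 16, 22, 9, 1, 13, 27, 22, 22, 3, 1, 16, 3, 1, 16, 9, 22, 1.
The distinct values are {0, 1, 3, 9, 13, 16, 22, 27}; there are 8 of them.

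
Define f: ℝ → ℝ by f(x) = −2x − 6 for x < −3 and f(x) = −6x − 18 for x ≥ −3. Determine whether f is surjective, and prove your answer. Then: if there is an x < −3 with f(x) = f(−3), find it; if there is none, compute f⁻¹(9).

Both pieces are strictly decreasing (slopes −2 and −6), so each is injective on its own interval.
The left piece maps (−∞, −3) onto (0, ∞); the right piece maps [−3, ∞) onto (−∞, 0].
These images together cover ℝ, so f is surjective.
Because the two images are disjoint, no x < −3 has f(x) = f(−3), so we compute f⁻¹(9): 9 lies in (0, ∞), so solve −2x − 6 = 9: x = (9 + 6)/(−2) = −15/2.

-15/2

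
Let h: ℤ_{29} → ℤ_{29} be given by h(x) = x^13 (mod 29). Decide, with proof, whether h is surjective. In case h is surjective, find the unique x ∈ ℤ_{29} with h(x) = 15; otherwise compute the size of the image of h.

Since 29 is prime, the nonzero elements of ℤ_{29} form a cyclic group of order 28.
As gcd(13, 28) = 1, raising to the 13th power is a bijection on this group: if x_1^13 ≡ x_2^13 then (x_1x_2^{−1})^13 = 1, and the only element of order dividing gcd(13, 28) = 1 is 1, so x_1 = x_2.
With h(0) = 0 this makes h injective on all of ℤ_{29}, hence bijective (finite equal-size domain and codomain). In particular h is surjective.
Since h is surjective, we find the preimage of 15. The inverse of x ↦ x^13 on (ℤ_{29})^× is x ↦ x^13, because 13·13 = 169 = 6·28 + 1 ≡ 1 (mod 28) and x^{28} = 1 for x ≠ 0 (Fermat). So h⁻¹(15) = 15^13 mod 29.
Repeated squaring mod 29: 15^1 ≡ 15, 15^2 ≡ 15² = 225 ≡ 22, 15^4 ≡ 22² = 484 ≡ 20, 15^8 ≡ 20² = 400 ≡ 23. Since 13 = 8 + 4 + 1, 15^13 ≡ 23·20·15: 23·20 = 460 ≡ 25, then 25·15 = 375 ≡ 27. So 15^13 ≡ 27 (mod 29).
Hence h⁻¹(15) = 27.

27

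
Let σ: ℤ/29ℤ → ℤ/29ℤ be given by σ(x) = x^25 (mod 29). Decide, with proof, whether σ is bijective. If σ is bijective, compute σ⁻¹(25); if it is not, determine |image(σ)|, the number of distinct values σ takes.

Since 29 is prime, the nonzero elements of ℤ/29ℤ form a cyclic group of order 28.
As gcd(25, 28) = 1, raising to the 25th power is a bijection on this group: if u^25 ≡ v^25 then (uv^{−1})^25 = 1, and the only element of order dividing gcd(25, 28) = 1 is 1, so u = v.
With σ(0) = 0 this makes σ injective on all of ℤ/29ℤ, hence bijective (finite equal-size domain and codomain). In particular σ is bijective.
Since σ is bijective, we find the preimage of 25. The inverse of x ↦ x^25 on (ℤ/29ℤ)^× is x ↦ x^9, because 25·9 = 225 = 8·28 + 1 ≡ 1 (mod 28) and x^{28} = 1 for x ≠ 0 (Fermat). So σ⁻¹(25) = 25^9 mod 29.
Repeated squaring mod 29: 25^1 ≡ 25, 25^2 ≡ 25² = 625 ≡ 16, 25^4 ≡ 16² = 256 ≡ 24, 25^8 ≡ 24² = 576 ≡ 25. Since 9 = 8 + 1, 25^9 ≡ 25·25: 25·25 = 625 ≡ 16. So 25^9 ≡ 16 (mod 29).
Hence σ⁻¹(25) = 16.

16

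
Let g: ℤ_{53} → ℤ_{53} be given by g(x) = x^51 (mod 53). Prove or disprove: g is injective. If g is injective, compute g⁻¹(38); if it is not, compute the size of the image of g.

7

Since 53 is prime, the nonzero elements of ℤ_{53} form a cyclic group of order 52.
As gcd(51, 52) = 1, raising to the 51st power is a bijection on this group: if s^51 ≡ t^51 then (st^{−1})^51 = 1, and the only element of order dividing gcd(51, 52) = 1 is 1, so s = t.
With g(0) = 0 this makes g injective on all of ℤ_{53}, hence bijective (finite equal-size domain and codomain). In particular g is injective.
Since g is injective, we find the preimage of 38. The inverse of x ↦ x^51 on (ℤ_{53})^× is x ↦ x^51, because 51·51 = 2601 = 50·52 + 1 ≡ 1 (mod 52) and x^{52} = 1 for x ≠ 0 (Fermat). So g⁻¹(38) = 38^51 mod 53.
Repeated squaring mod 53: 38^1 ≡ 38, 38^2 ≡ 38² = 1444 ≡ 13, 38^4 ≡ 13² = 169 ≡ 10, 38^8 ≡ 10² = 100 ≡ 47, 38^16 ≡ 47² = 2209 ≡ 36, 38^32 ≡ 36² = 1296 ≡ 24. Since 51 = 32 + 16 + 2 + 1, 38^51 ≡ 24·36·13·38: 24·36 = 864 ≡ 16, then 16·13 = 208 ≡ 49, then 49·38 = 1862 ≡ 7. So 38^51 ≡ 7 (mod 53).
Hence g⁻¹(38) = 7.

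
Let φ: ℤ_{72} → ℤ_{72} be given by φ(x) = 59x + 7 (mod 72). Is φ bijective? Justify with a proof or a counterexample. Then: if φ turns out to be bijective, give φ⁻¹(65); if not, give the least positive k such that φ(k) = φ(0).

Suppose φ(x_1) = φ(x_2) in ℤ_{72}. Then 59x_1 + 7 ≡ 59x_2 + 7 (mod 72), hence 59(x_1 − x_2) ≡ 0 (mod 72).
Since gcd(59, 72) = 1, 59 is invertible modulo 72, hence x_1 − x_2 ≡ 0 (mod 72), i.e. x_1 = x_2.
We now compute 59⁻¹ mod 72 explicitly. Euclid's algorithm: 72 = 1·59 + 13, 59 = 4·13 + 7, 13 = 1·7 + 6, 7 = 1·6 + 1; back-substituting gives 1 = 11·59 − 9·72, so 59⁻¹ ≡ 11 (mod 72).
Then y ↦ 11(y − 7) is a two-sided inverse to φ, so every y ∈ ℤ_{72} has a preimage.
Thus φ is bijective.
Since φ is bijective, we compute φ⁻¹(65): solve 59x + 7 ≡ 65 (mod 72), i.e. 59x ≡ 58 (mod 72).
Multiplying by 59⁻¹ = 11 gives x ≡ 11·58 = 638 = 8·72 + 62 ≡ 62 (mod 72).
Check: φ(62) = 59·62 + 7 = 3665 = 50·72 + 65 ≡ 65 (mod 72).

62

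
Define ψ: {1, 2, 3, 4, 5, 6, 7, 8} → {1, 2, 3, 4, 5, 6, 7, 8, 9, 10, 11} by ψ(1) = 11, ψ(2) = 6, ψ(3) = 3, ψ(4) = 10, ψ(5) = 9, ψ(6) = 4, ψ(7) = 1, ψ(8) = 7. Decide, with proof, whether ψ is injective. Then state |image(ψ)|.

8

The values ψ(1), …, ψ(8) are 11, 6, 3, 10, 9, 4, 1, 7 — all distinct.
So ψ(x_1) = ψ(x_2) only when x_1 = x_2, and ψ is injective.
The image of ψ is {1, 3, 4, 6, 7, 9, 10, 11}, which has 8 elements.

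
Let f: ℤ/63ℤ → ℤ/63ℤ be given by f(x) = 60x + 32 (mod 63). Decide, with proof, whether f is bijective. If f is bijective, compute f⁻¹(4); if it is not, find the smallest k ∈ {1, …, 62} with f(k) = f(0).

21

We have gcd(60, 63) = 3 > 1. Taking x_1 = 0 and x_2 = 21: f(0) = 32 and f(21) = 60·21 + 32 = 1292 ≡ 32 (mod 63).
So f(0) = f(21) while 0 ≠ 21, therefore f is not injective, hence not bijective.
Since f is not bijective, we find the least positive k with f(k) = f(0): this means 60k ≡ 0 (mod 63), i.e. 63 ∣ 60k. Since gcd(60, 63) = 3, dividing through by 3 this holds exactly when 21 ∣ 20k, and as gcd(20, 21) = 1, exactly when 21 ∣ k.
The smallest positive such k is 21.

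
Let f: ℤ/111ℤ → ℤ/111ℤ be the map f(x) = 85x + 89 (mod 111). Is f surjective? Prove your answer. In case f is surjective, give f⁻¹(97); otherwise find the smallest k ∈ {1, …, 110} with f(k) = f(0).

68

By definition, surjectivity means every element of the codomain has a preimage under f.
Since gcd(85, 111) = 1, 85 is invertible modulo 111. Euclid's algorithm: 111 = 1·85 + 26, 85 = 3·26 + 7, 26 = 3·7 + 5, 7 = 1·5 + 2, 5 = 2·2 + 1; back-substituting gives 1 = 64·85 − 49·111, so 85⁻¹ ≡ 64 (mod 111).
Then y ↦ 64(y − 89) is a two-sided inverse to f, so every y ∈ ℤ/111ℤ has a preimage.
So f is surjective.
Since f is surjective, we find f⁻¹(97): we need 85x ≡ 97 − 89 ≡ 8 (mod 111). Using 85⁻¹ = 64: x ≡ 64·8 = 512 = 4·111 + 68, so x = 68.
Check: f(68) = 85·68 + 89 = 5869 = 52·111 + 97 ≡ 97 (mod 111).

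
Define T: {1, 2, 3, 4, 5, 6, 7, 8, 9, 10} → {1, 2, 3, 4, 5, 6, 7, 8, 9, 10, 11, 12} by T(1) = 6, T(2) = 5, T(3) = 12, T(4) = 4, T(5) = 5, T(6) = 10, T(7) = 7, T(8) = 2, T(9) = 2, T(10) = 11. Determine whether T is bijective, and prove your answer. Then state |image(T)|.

T(2) = 5 = T(5) with 2 ≠ 5, so T is not injective, hence not bijective.
The image of T is {2, 4, 5, 6, 7, 10, 11, 12}, which has 8 elements.

8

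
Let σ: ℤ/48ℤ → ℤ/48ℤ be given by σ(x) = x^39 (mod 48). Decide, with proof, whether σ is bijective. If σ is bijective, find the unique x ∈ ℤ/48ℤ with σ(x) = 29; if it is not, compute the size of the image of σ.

σ(0) = 0^39 = 0.
σ(6): Repeated squaring mod 48: 6^1 ≡ 6, 6^2 ≡ 6² = 36, 6^4 ≡ 36² = 1296 ≡ 0, 6^8 ≡ 0² = 0, 6^16 ≡ 0² = 0, 6^32 ≡ 0² = 0. Since 39 = 32 + 4 + 2 + 1, 6^39 ≡ 0·0·36·6: 0·0 = 0, then 0·36 = 0, then 0·6 = 0. So 6^39 ≡ 0 (mod 48).
So σ(0) = σ(6) = 0 while 0 ≠ 6, hence σ is not injective, hence not bijective.
Since σ is not bijective, we determine |image(σ)|. Computing x^39 mod 48 for each x (by repeated squaring, reducing mod 48 at every step), the values σ(0), σ(1), …, σ(47) are: 0, 1, 32, 27, 16, 29, 0, 7, 32, 9, 16, 35, 0, 37, 32, 15, 16, 17, 0, 43, 32, 45, 16, 23, 0, 25, 32, 3, 16, 5, 0, 31, 32, 33, 16, 11, 0, 13, 32, 39, 16, 41, 0, 19, 32, 21, 16, 47.
The distinct values are {0, 1, 3, 5, 7, 9, 11, 13, 15, 16, 17, 19, 21, 23, 25, 27, 29, 31, 32, 33, 35, 37, 39, 41, 43, 45, 47}; there are 27 of them.

27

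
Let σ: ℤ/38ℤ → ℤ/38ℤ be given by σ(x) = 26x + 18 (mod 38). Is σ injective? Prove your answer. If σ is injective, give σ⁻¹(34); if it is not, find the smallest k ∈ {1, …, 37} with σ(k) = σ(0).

19

We have gcd(26, 38) = 2 > 1. Taking x_1 = 0 and x_2 = 19: σ(0) = 18 and σ(19) = 26·19 + 18 = 512 ≡ 18 (mod 38).
So σ(0) = σ(19) while 0 ≠ 19, thus σ is not injective.
Since σ is not injective, we find the least positive k with σ(k) = σ(0): this means 26k ≡ 0 (mod 38), i.e. 38 ∣ 26k. Since gcd(26, 38) = 2, dividing through by 2 this holds exactly when 19 ∣ 13k, and as gcd(13, 19) = 1, exactly when 19 ∣ k.
The smallest positive such k is 19.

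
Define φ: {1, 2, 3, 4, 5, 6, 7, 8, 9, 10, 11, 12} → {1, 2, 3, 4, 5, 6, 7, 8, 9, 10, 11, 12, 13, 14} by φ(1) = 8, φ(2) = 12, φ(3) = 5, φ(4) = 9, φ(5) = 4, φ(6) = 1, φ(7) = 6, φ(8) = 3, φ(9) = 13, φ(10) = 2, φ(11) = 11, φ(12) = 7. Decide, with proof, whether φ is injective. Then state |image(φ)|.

The values φ(1), …, φ(12) are 8, 12, 5, 9, 4, 1, 6, 3, 13, 2, 11, 7 — all distinct.
So φ(s) = φ(t) only when s = t, and φ is injective.
The image of φ is {1, 2, 3, 4, 5, 6, 7, 8, 9, 11, 12, 13}, which has 12 elements.

12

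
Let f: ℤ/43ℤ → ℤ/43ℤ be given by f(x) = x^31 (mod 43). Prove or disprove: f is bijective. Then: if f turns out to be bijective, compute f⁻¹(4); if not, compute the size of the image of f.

35

Since 43 is prime, the nonzero elements of ℤ/43ℤ form a cyclic group of order 42.
As gcd(31, 42) = 1, raising to the 31st power is a bijection on this group: if s^31 ≡ t^31 then (st^{−1})^31 = 1, and the only element of order dividing gcd(31, 42) = 1 is 1, so s = t.
With f(0) = 0 this makes f injective on all of ℤ/43ℤ, hence bijective (finite equal-size domain and codomain). In particular f is bijective.
Since f is bijective, we find the preimage of 4. The inverse of x ↦ x^31 on (ℤ/43ℤ)^× is x ↦ x^19, because 31·19 = 589 = 14·42 + 1 ≡ 1 (mod 42) and x^{42} = 1 for x ≠ 0 (Fermat). So f⁻¹(4) = 4^19 mod 43.
Repeated squaring mod 43: 4^1 ≡ 4, 4^2 ≡ 4² = 16, 4^4 ≡ 16² = 256 ≡ 41, 4^8 ≡ 41² = 1681 ≡ 4, 4^16 ≡ 4² = 16. Since 19 = 16 + 2 + 1, 4^19 ≡ 16·16·4: 16·16 = 256 ≡ 41, then 41·4 = 164 ≡ 35. So 4^19 ≡ 35 (mod 43).
Hence f⁻¹(4) = 35.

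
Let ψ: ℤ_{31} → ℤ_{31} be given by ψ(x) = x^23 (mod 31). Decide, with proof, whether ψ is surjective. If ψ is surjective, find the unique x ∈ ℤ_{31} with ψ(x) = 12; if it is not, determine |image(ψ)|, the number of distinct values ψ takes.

Since 31 is prime, the nonzero elements of ℤ_{31} form a cyclic group of order 30.
As gcd(23, 30) = 1, raising to the 23rd power is a bijection on this group: if a^23 ≡ b^23 then (ab^{−1})^23 = 1, and the only element of order dividing gcd(23, 30) = 1 is 1, so a = b.
With ψ(0) = 0 this makes ψ injective on all of ℤ_{31}, hence bijective (finite equal-size domain and codomain). In particular ψ is surjective.
Since ψ is surjective, we find the preimage of 12. The inverse of x ↦ x^23 on (ℤ_{31})^× is x ↦ x^17, because 23·17 = 391 = 13·30 + 1 ≡ 1 (mod 30) and x^{30} = 1 for x ≠ 0 (Fermat). So ψ⁻¹(12) = 12^17 mod 31.
Repeated squaring mod 31: 12^1 ≡ 12, 12^2 ≡ 12² = 144 ≡ 20, 12^4 ≡ 20² = 400 ≡ 28, 12^8 ≡ 28² = 784 ≡ 9, 12^16 ≡ 9² = 81 ≡ 19. Since 17 = 16 + 1, 12^17 ≡ 19·12: 19·12 = 228 ≡ 11. So 12^17 ≡ 11 (mod 31).
Hence ψ⁻¹(12) = 11.

11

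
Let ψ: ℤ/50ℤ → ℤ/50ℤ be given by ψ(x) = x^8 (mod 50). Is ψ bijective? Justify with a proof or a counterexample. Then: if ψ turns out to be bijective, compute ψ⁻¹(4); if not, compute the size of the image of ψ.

ψ(1) = 1^8 = 1.
ψ(7): Repeated squaring mod 50: 7^1 ≡ 7, 7^2 ≡ 7² = 49, 7^4 ≡ 49² = 2401 ≡ 1, 7^8 ≡ 1² = 1. So 7^8 ≡ 1 (mod 50).
So ψ(1) = ψ(7) = 1 while 1 ≠ 7, so ψ is not injective, hence not bijective.
Since ψ is not bijective, we determine |image(ψ)|. Computing x^8 mod 50 for each x (by repeated squaring, reducing mod 50 at every step), the values ψ(0), ψ(1), …, ψ(49) are: 0, 1, 6, 11, 36, 25, 16, 1, 16, 21, 0, 31, 46, 21, 6, 25, 46, 41, 26, 41, 0, 11, 36, 31, 26, 25, 26, 31, 36, 11, 0, 41, 26, 41, 46, 25, 6, 21, 46, 31, 0, 21, 16, 1, 16, 25, 36, 11, 6, 1.
The distinct values are {0, 1, 6, 11, 16, 21, 25, 26, 31, 36, 41, 46}; there are 12 of them.

12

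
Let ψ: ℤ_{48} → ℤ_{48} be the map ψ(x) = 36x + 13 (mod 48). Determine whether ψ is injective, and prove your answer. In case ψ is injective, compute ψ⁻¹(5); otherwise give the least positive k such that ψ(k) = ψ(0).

We have gcd(36, 48) = 12 > 1. Taking x_1 = 0 and x_2 = 4: ψ(0) = 13 and ψ(4) = 36·4 + 13 = 157 ≡ 13 (mod 48).
So ψ(0) = ψ(4) while 0 ≠ 4, so ψ is not injective.
Since ψ is not injective, we find the least positive k with ψ(k) = ψ(0): this means 36k ≡ 0 (mod 48), i.e. 48 ∣ 36k. Since gcd(36, 48) = 12, dividing through by 12 this holds exactly when 4 ∣ 3k, and as gcd(3, 4) = 1, exactly when 4 ∣ k.
The smallest positive such k is 4.

4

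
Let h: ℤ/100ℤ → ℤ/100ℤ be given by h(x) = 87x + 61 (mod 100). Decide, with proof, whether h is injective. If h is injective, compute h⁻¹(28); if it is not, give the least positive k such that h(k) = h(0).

41

If h(x_1) = h(x_2), then 87x_1 ≡ 87x_2 (mod 100). Because gcd(87, 100) = 1, we may cancel 87 to get x_1 ≡ x_2 (mod 100).
Thus h is injective.
We now compute 87⁻¹ mod 100 explicitly. Euclid's algorithm: 100 = 1·87 + 13, 87 = 6·13 + 9, 13 = 1·9 + 4, 9 = 2·4 + 1; back-substituting gives 1 = 23·87 − 20·100, so 87⁻¹ ≡ 23 (mod 100).
Since h is injective, we find h⁻¹(28): we need 87x ≡ 28 − 61 ≡ 67 (mod 100). Using 87⁻¹ = 23: x ≡ 23·67 = 1541 = 15·100 + 41, so x = 41.
Check: h(41) = 87·41 + 61 = 3628 = 36·100 + 28 ≡ 28 (mod 100).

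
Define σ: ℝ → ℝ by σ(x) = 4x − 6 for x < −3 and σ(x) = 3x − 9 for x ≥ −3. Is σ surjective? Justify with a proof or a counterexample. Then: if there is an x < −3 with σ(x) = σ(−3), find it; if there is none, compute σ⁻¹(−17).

-8/3

Both pieces are strictly increasing (slopes 4 and 3), so each is injective on its own interval.
The left piece maps (−∞, −3) onto (−∞, −18); the right piece maps [−3, ∞) onto [−18, ∞).
These images together cover ℝ, so σ is surjective.
Because the two images are disjoint, no x < −3 has σ(x) = σ(−3), so we compute σ⁻¹(−17): −17 lies in [−18, ∞), so solve 3x − 9 = −17: x = (−17 + 9)/3 = −8/3.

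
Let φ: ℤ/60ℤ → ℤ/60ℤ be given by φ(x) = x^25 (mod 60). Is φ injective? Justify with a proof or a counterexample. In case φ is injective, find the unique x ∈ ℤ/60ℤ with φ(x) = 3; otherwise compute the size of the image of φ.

45

φ(0) = 0^25 = 0.
φ(30): Repeated squaring mod 60: 30^1 ≡ 30, 30^2 ≡ 30² = 900 ≡ 0, 30^4 ≡ 0² = 0, 30^8 ≡ 0² = 0, 30^16 ≡ 0² = 0. Since 25 = 16 + 8 + 1, 30^25 ≡ 0·0·30: 0·0 = 0, then 0·30 = 0. So 30^25 ≡ 0 (mod 60).
So φ(0) = φ(30) = 0 while 0 ≠ 30, therefore φ is not injective.
Since φ is not injective, we determine |image(φ)|. Computing x^25 mod 60 for each x (by repeated squaring, reducing mod 60 at every step), the values φ(0), φ(1), …, φ(59) are: 0, 1, 32, 3, 4, 5, 36, 7, 8, 9, 40, 11, 12, 13, 44, 15, 16, 17, 48, 19, 20, 21, 52, 23, 24, 25, 56, 27, 28, 29, 0, 31, 32, 33, 4, 35, 36, 37, 8, 39, 40, 41, 12, 43, 44, 45, 16, 47, 48, 49, 20, 51, 52, 53, 24, 55, 56, 57, 28, 59.
The distinct values are {0, 1, 3, 4, 5, 7, 8, 9, 11, 12, 13, 15, 16, 17, 19, 20, 21, 23, 24, 25, 27, 28, 29, 31, 32, 33, 35, 36, 37, 39, 40, 41, 43, 44, 45, 47, 48, 49, 51, 52, 53, 55, 56, 57, 59}; there are 45 of them.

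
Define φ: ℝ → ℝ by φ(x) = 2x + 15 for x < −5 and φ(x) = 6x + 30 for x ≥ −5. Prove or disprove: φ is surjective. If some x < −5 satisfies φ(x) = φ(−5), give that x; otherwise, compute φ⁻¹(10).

Both pieces are strictly increasing (slopes 2 and 6), so each is injective on its own interval.
The left piece maps (−∞, −5) onto (−∞, 5); the right piece maps [−5, ∞) onto [0, ∞).
The union (−∞, 5) ∪ [0, ∞) covers ℝ, so φ is surjective.
For the follow-up: the images overlap, so an x < −5 with φ(x) = φ(−5) exists. φ(−5) = 0; solving 2x + 15 = 0 for x < −5 gives x = (0 − 15)/2 = −15/2.

-15/2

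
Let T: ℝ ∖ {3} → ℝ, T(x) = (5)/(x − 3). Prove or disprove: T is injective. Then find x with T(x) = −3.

Suppose T(a) = T(b). Cross-multiplying: (5)(b − 3) = (5)(a − 3).
Expanding both sides and cancelling the symmetric terms leaves −5·(a − b) = 0. Since −5 ≠ 0, a = b. Therefore T is injective.
Solving T(x) = −3: cross-multiplying gives 5 = −3(x − 3), which rearranges to 3x = 4, so x = 4/3.

4/3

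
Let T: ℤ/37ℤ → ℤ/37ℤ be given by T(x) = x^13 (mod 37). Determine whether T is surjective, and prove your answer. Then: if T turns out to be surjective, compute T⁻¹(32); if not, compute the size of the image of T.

Since 37 is prime, the nonzero elements of ℤ/37ℤ form a cyclic group of order 36.
As gcd(13, 36) = 1, raising to the 13th power is a bijection on this group: if u^13 ≡ v^13 then (uv^{−1})^13 = 1, and the only element of order dividing gcd(13, 36) = 1 is 1, so u = v.
With T(0) = 0 this makes T injective on all of ℤ/37ℤ, hence bijective (finite equal-size domain and codomain). In particular T is surjective.
Since T is surjective, we find the preimage of 32. The inverse of x ↦ x^13 on (ℤ/37ℤ)^× is x ↦ x^25, because 13·25 = 325 = 9·36 + 1 ≡ 1 (mod 36) and x^{36} = 1 for x ≠ 0 (Fermat). So T⁻¹(32) = 32^25 mod 37.
Repeated squaring mod 37: 32^1 ≡ 32, 32^2 ≡ 32² = 1024 ≡ 25, 32^4 ≡ 25² = 625 ≡ 33, 32^8 ≡ 33² = 1089 ≡ 16, 32^16 ≡ 16² = 256 ≡ 34. Since 25 = 16 + 8 + 1, 32^25 ≡ 34·16·32: 34·16 = 544 ≡ 26, then 26·32 = 832 ≡ 18. So 32^25 ≡ 18 (mod 37).
Hence T⁻¹(32) = 18.

18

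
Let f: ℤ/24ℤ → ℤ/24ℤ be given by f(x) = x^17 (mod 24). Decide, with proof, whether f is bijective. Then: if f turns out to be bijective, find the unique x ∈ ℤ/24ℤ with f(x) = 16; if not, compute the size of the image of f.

f(0) = 0^17 = 0.
f(6): Repeated squaring mod 24: 6^1 ≡ 6, 6^2 ≡ 6² = 36 ≡ 12, 6^4 ≡ 12² = 144 ≡ 0, 6^8 ≡ 0² = 0, 6^16 ≡ 0² = 0. Since 17 = 16 + 1, 6^17 ≡ 0·6: 0·6 = 0. So 6^17 ≡ 0 (mod 24).
So f(0) = f(6) = 0 while 0 ≠ 6, therefore f is not injective, hence not bijective.
Since f is not bijective, we determine |image(f)|. Computing x^17 mod 24 for each x (by repeated squaring, reducing mod 24 at every step), the values f(0), f(1), …, f(23) are: 0, 1, 8, 3, 16, 5, 0, 7, 8, 9, 16, 11, 0, 13, 8, 15, 16, 17, 0, 19, 8, 21, 16, 23.
The distinct values are {0, 1, 3, 5, 7, 8, 9, 11, 13, 15, 16, 17, 19, 21, 23}; there are 15 of them.

15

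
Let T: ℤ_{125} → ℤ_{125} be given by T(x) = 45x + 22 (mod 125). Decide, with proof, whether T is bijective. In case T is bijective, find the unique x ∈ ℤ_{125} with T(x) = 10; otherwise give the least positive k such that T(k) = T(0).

We have gcd(45, 125) = 5 > 1. Taking a = 0 and b = 25: T(0) = 22 and T(25) = 45·25 + 22 = 1147 ≡ 22 (mod 125).
So T(0) = T(25) while 0 ≠ 25, thus T is not injective, hence not bijective.
Since T is not bijective, we find the least positive k with T(k) = T(0): this means 45k ≡ 0 (mod 125), i.e. 125 ∣ 45k. Since gcd(45, 125) = 5, dividing through by 5 this holds exactly when 25 ∣ 9k, and as gcd(9, 25) = 1, exactly when 25 ∣ k.
The smallest positive such k is 25.

25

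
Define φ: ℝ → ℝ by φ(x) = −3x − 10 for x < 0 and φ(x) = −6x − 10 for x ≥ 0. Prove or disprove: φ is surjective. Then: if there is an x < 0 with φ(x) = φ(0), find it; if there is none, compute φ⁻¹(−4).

-2

Both pieces are strictly decreasing (slopes −3 and −6), so each is injective on its own interval.
The left piece maps (−∞, 0) onto (−10, ∞); the right piece maps [0, ∞) onto (−∞, −10].
These images together cover ℝ, so φ is surjective.
Because the two images are disjoint, no x < 0 has φ(x) = φ(0), so we compute φ⁻¹(−4): −4 lies in (−10, ∞), so solve −3x − 10 = −4: x = (−4 + 10)/(−3) = −2.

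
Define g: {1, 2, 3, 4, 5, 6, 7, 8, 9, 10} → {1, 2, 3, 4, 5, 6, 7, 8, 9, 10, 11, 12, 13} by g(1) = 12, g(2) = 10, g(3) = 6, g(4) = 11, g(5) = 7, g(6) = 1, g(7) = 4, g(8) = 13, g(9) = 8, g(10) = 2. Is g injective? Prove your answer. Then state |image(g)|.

The values g(1), …, g(10) are 12, 10, 6, 11, 7, 1, 4, 13, 8, 2 — all distinct.
So g(x_1) = g(x_2) only when x_1 = x_2, and g is injective.
The image of g is {1, 2, 4, 6, 7, 8, 10, 11, 12, 13}, which has 10 elements.

10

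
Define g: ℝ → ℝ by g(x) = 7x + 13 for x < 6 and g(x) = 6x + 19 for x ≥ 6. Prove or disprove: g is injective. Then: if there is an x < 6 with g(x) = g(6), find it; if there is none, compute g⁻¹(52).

Both pieces are strictly increasing (slopes 7 and 6), so each is injective on its own interval.
The left piece maps (−∞, 6) onto (−∞, 55); the right piece maps [6, ∞) onto [55, ∞).
These images are disjoint, so no value is attained by both pieces. So g is injective.
Because the two images are disjoint, no x < 6 has g(x) = g(6), so we compute g⁻¹(52): 52 lies in (−∞, 55), so solve 7x + 13 = 52: x = (52 − 13)/7 = 39/7.

39/7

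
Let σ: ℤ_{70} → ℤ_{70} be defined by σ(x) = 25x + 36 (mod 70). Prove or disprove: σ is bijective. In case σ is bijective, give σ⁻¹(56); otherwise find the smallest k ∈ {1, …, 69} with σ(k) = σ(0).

14

We have gcd(25, 70) = 5 > 1. Taking u = 0 and v = 14: σ(0) = 36 and σ(14) = 25·14 + 36 = 386 ≡ 36 (mod 70).
So σ(0) = σ(14) while 0 ≠ 14, therefore σ is not injective, hence not bijective.
Since σ is not bijective, we find the least positive k with σ(k) = σ(0): this means 25k ≡ 0 (mod 70), i.e. 70 ∣ 25k. Since gcd(25, 70) = 5, dividing through by 5 this holds exactly when 14 ∣ 5k, and as gcd(5, 14) = 1, exactly when 14 ∣ k.
The smallest positive such k is 14.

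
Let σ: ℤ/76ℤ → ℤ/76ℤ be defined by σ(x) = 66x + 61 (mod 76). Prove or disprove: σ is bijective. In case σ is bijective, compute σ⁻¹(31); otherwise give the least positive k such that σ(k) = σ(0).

38

Recall: σ is injective if σ(x_1) = σ(x_2) implies x_1 = x_2.
We have gcd(66, 76) = 2 > 1. Taking x_1 = 0 and x_2 = 38: σ(0) = 61 and σ(38) = 66·38 + 61 = 2569 ≡ 61 (mod 76).
So σ(0) = σ(38) while 0 ≠ 38, thus σ is not injective, hence not bijective.
Since σ is not bijective, we find the least positive k with σ(k) = σ(0): this means 66k ≡ 0 (mod 76), i.e. 76 ∣ 66k. Since gcd(66, 76) = 2, dividing through by 2 this holds exactly when 38 ∣ 33k, and as gcd(33, 38) = 1, exactly when 38 ∣ k.
The smallest positive such k is 38.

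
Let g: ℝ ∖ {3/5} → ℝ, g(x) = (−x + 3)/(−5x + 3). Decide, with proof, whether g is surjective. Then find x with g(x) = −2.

9/11

If g(x) = 1/5, cross-multiplying gives −5(−x + 3) = −1(−5x + 3), which simplifies to −15 = −3 — false.  So 1/5 has no preimage and g is not surjective.
Solving g(x) = −2: cross-multiplying gives −x + 3 = −2(−5x + 3), which rearranges to −11x = −9, so x = 9/11.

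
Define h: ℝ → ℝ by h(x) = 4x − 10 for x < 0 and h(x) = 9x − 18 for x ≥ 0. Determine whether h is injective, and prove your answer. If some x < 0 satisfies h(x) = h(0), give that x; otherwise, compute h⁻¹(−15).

-2

Both pieces are strictly increasing (slopes 4 and 9), so each is injective on its own interval.
The left piece maps (−∞, 0) onto (−∞, −10); the right piece maps [0, ∞) onto [−18, ∞).
These images overlap. In particular h(0) = −18 (right piece), and solving 4x − 10 = −18 on the left piece gives x = −2 < 0.
So h(−2) = h(0) with −2 ≠ 0, and h is not injective. This x = −2 is the requested value below 0.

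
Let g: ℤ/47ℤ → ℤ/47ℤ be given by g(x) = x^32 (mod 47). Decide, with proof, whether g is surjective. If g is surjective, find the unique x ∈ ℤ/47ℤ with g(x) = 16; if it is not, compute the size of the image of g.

24

g(23): Repeated squaring mod 47: 23^1 ≡ 23, 23^2 ≡ 23² = 529 ≡ 12, 23^4 ≡ 12² = 144 ≡ 3, 23^8 ≡ 3² = 9, 23^16 ≡ 9² = 81 ≡ 34, 23^32 ≡ 34² = 1156 ≡ 28. So 23^32 ≡ 28 (mod 47).
g(24): Repeated squaring mod 47: 24^1 ≡ 24, 24^2 ≡ 24² = 576 ≡ 12, 24^4 ≡ 12² = 144 ≡ 3, 24^8 ≡ 3² = 9, 24^16 ≡ 9² = 81 ≡ 34, 24^32 ≡ 34² = 1156 ≡ 28. So 24^32 ≡ 28 (mod 47).
So g(23) = g(24) = 28 while 23 ≠ 24, thus g is not injective.
A non-injective map from the 47-element set ℤ/47ℤ to itself takes at most 46 distinct values, so it cannot be surjective. Thus g is not surjective.
Since g is not surjective, we determine |image(g)|. Computing x^32 mod 47 for each x (by repeated squaring, reducing mod 47 at every step), the values g(0), g(1), …, g(46) are: 0, 1, 42, 37, 25, 7, 3, 18, 16, 6, 12, 9, 32, 36, 4, 24, 14, 21, 17, 27, 34, 8, 2, 28, 28, 2, 8, 34, 27, 17, 21, 14, 24, 4, 36, 32, 9, 12, 6, 16, 18, 3, 7, 25, 37, 42, 1.
The distinct values are {0, 1, 2, 3, 4, 6, 7, 8, 9, 12, 14, 16, 17, 18, 21, 24, 25, 27, 28, 32, 34, 36, 37, 42}; there are 24 of them.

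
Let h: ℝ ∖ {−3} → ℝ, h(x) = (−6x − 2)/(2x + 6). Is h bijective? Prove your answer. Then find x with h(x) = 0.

-1/3

If h(x) = −3, cross-multiplying gives 2(−6x − 2) = −6(2x + 6), which simplifies to −4 = −36 — false.  So −3 has no preimage and h is not surjective.
Thus h is not bijective.
Solving h(x) = 0: cross-multiplying gives −6x − 2 = 0(2x + 6), which rearranges to −6x = 2, so x = −1/3.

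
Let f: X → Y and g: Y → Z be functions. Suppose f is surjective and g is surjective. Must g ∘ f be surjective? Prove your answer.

surjective

Let c ∈ Z. Since g is surjective, there is b ∈ Y with g(b) = c. Since f is surjective, there is a ∈ X with f(a) = b.
Then (g ∘ f)(a) = g(b) = c. Therefore g ∘ f is surjective.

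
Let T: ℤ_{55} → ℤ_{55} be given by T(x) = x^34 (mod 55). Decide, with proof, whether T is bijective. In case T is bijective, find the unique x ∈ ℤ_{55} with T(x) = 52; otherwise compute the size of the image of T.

T(3): Repeated squaring mod 55: 3^1 ≡ 3, 3^2 ≡ 3² = 9, 3^4 ≡ 9² = 81 ≡ 26, 3^8 ≡ 26² = 676 ≡ 16, 3^16 ≡ 16² = 256 ≡ 36, 3^32 ≡ 36² = 1296 ≡ 31. Since 34 = 32 + 2, 3^34 ≡ 31·9: 31·9 = 279 ≡ 4. So 3^34 ≡ 4 (mod 55).
T(8): Repeated squaring mod 55: 8^1 ≡ 8, 8^2 ≡ 8² = 64 ≡ 9, 8^4 ≡ 9² = 81 ≡ 26, 8^8 ≡ 26² = 676 ≡ 16, 8^16 ≡ 16² = 256 ≡ 36, 8^32 ≡ 36² = 1296 ≡ 31. Since 34 = 32 + 2, 8^34 ≡ 31·9: 31·9 = 279 ≡ 4. So 8^34 ≡ 4 (mod 55).
So T(3) = T(8) = 4 while 3 ≠ 8, thus T is not injective, hence not bijective.
Since T is not bijective, we determine |image(T)|. Computing x^34 mod 55 for each x (by repeated squaring, reducing mod 55 at every step), the values T(0), T(1), …, T(54) are: 0, 1, 49, 4, 36, 20, 31, 14, 4, 16, 45, 11, 34, 49, 26, 25, 31, 9, 14, 26, 5, 1, 44, 34, 16, 15, 36, 9, 9, 36, 15, 16, 34, 44, 1, 5, 26, 14, 9, 31, 25, 26, 49, 34, 11, 45, 16, 4, 14, 31, 20, 36, 4, 49, 1.
The distinct values are {0, 1, 4, 5, 9, 11, 14, 15, 16, 20, 25, 26, 31, 34, 36, 44, 45, 49}; there are 18 of them.

18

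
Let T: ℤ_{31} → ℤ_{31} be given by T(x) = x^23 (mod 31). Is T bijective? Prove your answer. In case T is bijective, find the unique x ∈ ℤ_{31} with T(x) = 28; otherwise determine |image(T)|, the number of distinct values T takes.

9

Since 31 is prime, the nonzero elements of ℤ_{31} form a cyclic group of order 30.
As gcd(23, 30) = 1, raising to the 23rd power is a bijection on this group: if a^23 ≡ b^23 then (ab^{−1})^23 = 1, and the only element of order dividing gcd(23, 30) = 1 is 1, so a = b.
With T(0) = 0 this makes T injective on all of ℤ_{31}, hence bijective (finite equal-size domain and codomain). In particular T is bijective.
Since T is bijective, we find the preimage of 28. The inverse of x ↦ x^23 on (ℤ_{31})^× is x ↦ x^17, because 23·17 = 391 = 13·30 + 1 ≡ 1 (mod 30) and x^{30} = 1 for x ≠ 0 (Fermat). So T⁻¹(28) = 28^17 mod 31.
Repeated squaring mod 31: 28^1 ≡ 28, 28^2 ≡ 28² = 784 ≡ 9, 28^4 ≡ 9² = 81 ≡ 19, 28^8 ≡ 19² = 361 ≡ 20, 28^16 ≡ 20² = 400 ≡ 28. Since 17 = 16 + 1, 28^17 ≡ 28·28: 28·28 = 784 ≡ 9. So 28^17 ≡ 9 (mod 31).
Hence T⁻¹(28) = 9.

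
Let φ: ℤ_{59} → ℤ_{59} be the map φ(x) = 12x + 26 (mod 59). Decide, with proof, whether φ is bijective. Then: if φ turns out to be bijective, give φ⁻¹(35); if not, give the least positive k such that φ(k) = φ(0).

Suppose φ(s) = φ(t) in ℤ_{59}. Then 12s + 26 ≡ 12t + 26 (mod 59), so 12(s − t) ≡ 0 (mod 59).
Since gcd(12, 59) = 1, 12 is invertible modulo 59, thus s − t ≡ 0 (mod 59), i.e. s = t.
We now compute 12⁻¹ mod 59 explicitly. Euclid's algorithm: 59 = 4·12 + 11, 12 = 1·11 + 1; back-substituting gives 1 = 5·12 − 1·59, so 12⁻¹ ≡ 5 (mod 59).
For any y ∈ ℤ_{59}, x = 5(y − 26) mod 59 satisfies φ(x) = 12·5(y − 26) + 26 ≡ y (since 12·5 ≡ 1 mod 59). So every y has a preimage.
Therefore φ is bijective.
Since φ is bijective, we find φ⁻¹(35): we need 12x ≡ 35 − 26 ≡ 9 (mod 59). Using 12⁻¹ = 5: x ≡ 5·9 = 45, so x = 45.
Check: φ(45) = 12·45 + 26 = 566 = 9·59 + 35 ≡ 35 (mod 59).

45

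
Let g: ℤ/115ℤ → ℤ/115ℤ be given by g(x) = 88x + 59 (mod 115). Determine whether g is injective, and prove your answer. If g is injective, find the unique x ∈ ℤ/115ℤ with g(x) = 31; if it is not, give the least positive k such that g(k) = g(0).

If g(s) = g(t), then 88s ≡ 88t (mod 115). Because gcd(88, 115) = 1, we may cancel 88 to get s ≡ t (mod 115).
So g is injective.
We now compute 88⁻¹ mod 115 explicitly. Euclid's algorithm: 115 = 1·88 + 27, 88 = 3·27 + 7, 27 = 3·7 + 6, 7 = 1·6 + 1; back-substituting gives 1 = 17·88 − 13·115, so 88⁻¹ ≡ 17 (mod 115).
Since g is injective, we compute g⁻¹(31): solve 88x + 59 ≡ 31 (mod 115), i.e. 88x ≡ 87 (mod 115).
Multiplying by 88⁻¹ = 17 gives x ≡ 17·87 = 1479 = 12·115 + 99 ≡ 99 (mod 115).
Check: g(99) = 88·99 + 59 = 8771 = 76·115 + 31 ≡ 31 (mod 115).

99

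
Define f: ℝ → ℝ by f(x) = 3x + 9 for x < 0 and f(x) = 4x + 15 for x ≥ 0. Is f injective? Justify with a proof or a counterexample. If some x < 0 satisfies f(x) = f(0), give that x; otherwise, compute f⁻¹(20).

Both pieces are strictly increasing (slopes 3 and 4), so each is injective on its own interval.
The left piece maps (−∞, 0) onto (−∞, 9); the right piece maps [0, ∞) onto [15, ∞).
These images are disjoint, so no value is attained by both pieces. Therefore f is injective.
Because the two images are disjoint, no x < 0 has f(x) = f(0), so we compute f⁻¹(20): 20 lies in [15, ∞), so solve 4x + 15 = 20: x = (20 − 15)/4 = 5/4.

5/4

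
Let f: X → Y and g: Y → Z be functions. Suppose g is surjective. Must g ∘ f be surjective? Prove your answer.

No. Take X = {0}, Y = Z = {0, 1, 2, 3}, f(0) = 0, and g = identity (surjective).
Then (g ∘ f)(0) = 0, and 3 ∈ Z has no preimage under g ∘ f, so g ∘ f is not surjective.

not surjective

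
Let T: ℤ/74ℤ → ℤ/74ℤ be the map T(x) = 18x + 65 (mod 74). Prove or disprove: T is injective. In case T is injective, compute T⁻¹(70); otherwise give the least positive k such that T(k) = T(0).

We have gcd(18, 74) = 2 > 1. Taking a = 0 and b = 37: T(0) = 65 and T(37) = 18·37 + 65 = 731 ≡ 65 (mod 74).
So T(0) = T(37) while 0 ≠ 37, so T is not injective.
Since T is not injective, we find the least positive k with T(k) = T(0): this means 18k ≡ 0 (mod 74), i.e. 74 ∣ 18k. Since gcd(18, 74) = 2, dividing through by 2 this holds exactly when 37 ∣ 9k, and as gcd(9, 37) = 1, exactly when 37 ∣ k.
The smallest positive such k is 37.

37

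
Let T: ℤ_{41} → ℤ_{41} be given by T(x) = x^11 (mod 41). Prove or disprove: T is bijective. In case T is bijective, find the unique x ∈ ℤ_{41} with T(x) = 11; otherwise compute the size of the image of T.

Since 41 is prime, the nonzero elements of ℤ_{41} form a cyclic group of order 40.
As gcd(11, 40) = 1, raising to the 11th power is a bijection on this group: if a^11 ≡ b^11 then (ab^{−1})^11 = 1, and the only element of order dividing gcd(11, 40) = 1 is 1, so a = b.
With T(0) = 0 this makes T injective on all of ℤ_{41}, hence bijective (finite equal-size domain and codomain). In particular T is bijective.
Since T is bijective, we find the preimage of 11. The inverse of x ↦ x^11 on (ℤ_{41})^× is x ↦ x^11, because 11·11 = 121 = 3·40 + 1 ≡ 1 (mod 40) and x^{40} = 1 for x ≠ 0 (Fermat). So T⁻¹(11) = 11^11 mod 41.
Repeated squaring mod 41: 11^1 ≡ 11, 11^2 ≡ 11² = 121 ≡ 39, 11^4 ≡ 39² = 1521 ≡ 4, 11^8 ≡ 4² = 16. Since 11 = 8 + 2 + 1, 11^11 ≡ 16·39·11: 16·39 = 624 ≡ 9, then 9·11 = 99 ≡ 17. So 11^11 ≡ 17 (mod 41).
Hence T⁻¹(11) = 17.

17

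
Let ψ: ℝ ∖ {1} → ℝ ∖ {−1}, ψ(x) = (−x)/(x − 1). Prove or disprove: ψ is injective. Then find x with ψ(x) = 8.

Suppose ψ(x_1) = ψ(x_2). Cross-multiplying: (−x_1)(x_2 − 1) = (−x_2)(x_1 − 1).
Expanding both sides and cancelling the symmetric terms leaves 1·(x_1 − x_2) = 0. Since 1 ≠ 0, x_1 = x_2. So ψ is injective.
Solving ψ(x) = 8: cross-multiplying gives −x = 8(x − 1), which rearranges to −9x = −8, so x = 8/9.

8/9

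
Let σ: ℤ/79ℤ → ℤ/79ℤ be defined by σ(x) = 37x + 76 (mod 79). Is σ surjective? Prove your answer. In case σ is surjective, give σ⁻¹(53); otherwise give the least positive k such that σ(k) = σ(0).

Since gcd(37, 79) = 1, 37 is invertible modulo 79. Euclid's algorithm: 79 = 2·37 + 5, 37 = 7·5 + 2, 5 = 2·2 + 1; back-substituting gives 1 = 47·37 − 22·79, so 37⁻¹ ≡ 47 (mod 79).
Then y ↦ 47(y − 76) is a two-sided inverse to σ, so every y ∈ ℤ/79ℤ has a preimage.
Hence σ is surjective.
Since σ is surjective, we compute σ⁻¹(53): solve 37x + 76 ≡ 53 (mod 79), i.e. 37x ≡ 56 (mod 79).
Multiplying by 37⁻¹ = 47 gives x ≡ 47·56 = 2632 = 33·79 + 25 ≡ 25 (mod 79).
Check: σ(25) = 37·25 + 76 = 1001 = 12·79 + 53 ≡ 53 (mod 79).

25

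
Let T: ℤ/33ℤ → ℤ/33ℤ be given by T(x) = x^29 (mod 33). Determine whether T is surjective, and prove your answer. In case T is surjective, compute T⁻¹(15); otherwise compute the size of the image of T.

Computing x^29 mod 33 for each x (by repeated squaring, reducing mod 33 at every step), the values T(0), T(1), …, T(32) are: 0, 1, 17, 15, 25, 20, 24, 19, 29, 27, 10, 11, 12, 28, 26, 3, 31, 2, 30, 7, 5, 21, 22, 23, 6, 4, 14, 9, 13, 8, 18, 16, 32.
Every element of ℤ/33ℤ appears exactly once in this list, so T is a bijection, and in particular surjective.
Since T is surjective, we read off the preimage of 15 from the same table: T(3) = 15, so T⁻¹(15) = 3.

3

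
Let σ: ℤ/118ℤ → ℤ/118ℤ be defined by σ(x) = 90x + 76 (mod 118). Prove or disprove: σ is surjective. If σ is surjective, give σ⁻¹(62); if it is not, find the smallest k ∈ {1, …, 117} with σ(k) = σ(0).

Since gcd(90, 118) = 2, we have 90x ≡ 0 (mod 2) for all x, so σ(x) ≡ 0 (mod 2).
But 1 ≢ 0 (mod 2), so 1 ∈ ℤ/118ℤ has no preimage. Thus σ is not surjective.
Since σ is not surjective, we find the least positive k with σ(k) = σ(0): this means 90k ≡ 0 (mod 118), i.e. 118 ∣ 90k. Since gcd(90, 118) = 2, dividing through by 2 this holds exactly when 59 ∣ 45k, and as gcd(45, 59) = 1, exactly when 59 ∣ k.
The smallest positive such k is 59.

59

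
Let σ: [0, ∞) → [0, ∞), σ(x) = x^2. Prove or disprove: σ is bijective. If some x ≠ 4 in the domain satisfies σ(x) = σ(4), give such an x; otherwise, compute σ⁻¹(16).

4

On [0, ∞), x ↦ x^2 is strictly increasing (injective) and for any y ∈ [0, ∞) the 2nd root y^{1/2} lies in [0, ∞) (surjective). So σ is bijective.
Since x ↦ x^2 is strictly increasing on [0, ∞), it is injective there, so no x ≠ 4 in the domain has σ(x) = σ(4). We therefore compute σ⁻¹(16) = 16^{1/2} = 4 (indeed 4^2 = 16).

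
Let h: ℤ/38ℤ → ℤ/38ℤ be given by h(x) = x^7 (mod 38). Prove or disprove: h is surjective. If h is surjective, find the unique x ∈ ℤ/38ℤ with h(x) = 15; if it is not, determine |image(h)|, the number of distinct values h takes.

29

Computing x^7 mod 38 for each x (by repeated squaring, reducing mod 38 at every step), the values h(0), h(1), …, h(37) are: 0, 1, 14, 21, 6, 35, 28, 7, 8, 23, 34, 11, 12, 29, 22, 13, 36, 5, 18, 19, 20, 33, 2, 25, 16, 9, 26, 27, 4, 15, 30, 31, 10, 3, 32, 17, 24, 37.
Every element of ℤ/38ℤ appears exactly once in this list, so h is a bijection, and in particular surjective.
Since h is surjective, we read off the preimage of 15 from the same table: h(29) = 15, so h⁻¹(15) = 29.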